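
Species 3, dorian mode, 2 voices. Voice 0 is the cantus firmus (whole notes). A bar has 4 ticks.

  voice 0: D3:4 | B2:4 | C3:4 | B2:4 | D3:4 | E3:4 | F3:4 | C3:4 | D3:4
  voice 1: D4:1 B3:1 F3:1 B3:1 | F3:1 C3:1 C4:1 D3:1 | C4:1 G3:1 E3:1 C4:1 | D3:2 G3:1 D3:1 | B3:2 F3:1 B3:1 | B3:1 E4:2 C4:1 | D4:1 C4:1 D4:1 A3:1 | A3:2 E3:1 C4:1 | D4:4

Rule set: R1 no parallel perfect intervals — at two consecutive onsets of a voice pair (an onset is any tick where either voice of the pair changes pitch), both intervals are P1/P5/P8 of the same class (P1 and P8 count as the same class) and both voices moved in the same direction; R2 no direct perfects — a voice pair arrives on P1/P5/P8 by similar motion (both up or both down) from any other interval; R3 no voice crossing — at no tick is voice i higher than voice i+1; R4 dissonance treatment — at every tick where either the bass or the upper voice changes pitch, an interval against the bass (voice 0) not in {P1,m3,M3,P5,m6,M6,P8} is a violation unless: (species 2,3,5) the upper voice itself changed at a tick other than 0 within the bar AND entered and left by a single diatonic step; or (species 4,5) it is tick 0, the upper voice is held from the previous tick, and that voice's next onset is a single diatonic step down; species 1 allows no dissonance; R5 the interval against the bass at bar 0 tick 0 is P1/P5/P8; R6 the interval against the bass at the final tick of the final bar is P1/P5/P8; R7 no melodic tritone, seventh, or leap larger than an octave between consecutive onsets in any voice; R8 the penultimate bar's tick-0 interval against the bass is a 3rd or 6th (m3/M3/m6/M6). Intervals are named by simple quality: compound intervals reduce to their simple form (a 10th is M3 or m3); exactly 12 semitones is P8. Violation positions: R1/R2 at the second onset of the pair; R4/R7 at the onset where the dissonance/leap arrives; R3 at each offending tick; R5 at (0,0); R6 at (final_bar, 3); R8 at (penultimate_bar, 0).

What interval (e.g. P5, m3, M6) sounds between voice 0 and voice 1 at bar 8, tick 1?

P8

voice 0=D3 voice 1=D4 -> P8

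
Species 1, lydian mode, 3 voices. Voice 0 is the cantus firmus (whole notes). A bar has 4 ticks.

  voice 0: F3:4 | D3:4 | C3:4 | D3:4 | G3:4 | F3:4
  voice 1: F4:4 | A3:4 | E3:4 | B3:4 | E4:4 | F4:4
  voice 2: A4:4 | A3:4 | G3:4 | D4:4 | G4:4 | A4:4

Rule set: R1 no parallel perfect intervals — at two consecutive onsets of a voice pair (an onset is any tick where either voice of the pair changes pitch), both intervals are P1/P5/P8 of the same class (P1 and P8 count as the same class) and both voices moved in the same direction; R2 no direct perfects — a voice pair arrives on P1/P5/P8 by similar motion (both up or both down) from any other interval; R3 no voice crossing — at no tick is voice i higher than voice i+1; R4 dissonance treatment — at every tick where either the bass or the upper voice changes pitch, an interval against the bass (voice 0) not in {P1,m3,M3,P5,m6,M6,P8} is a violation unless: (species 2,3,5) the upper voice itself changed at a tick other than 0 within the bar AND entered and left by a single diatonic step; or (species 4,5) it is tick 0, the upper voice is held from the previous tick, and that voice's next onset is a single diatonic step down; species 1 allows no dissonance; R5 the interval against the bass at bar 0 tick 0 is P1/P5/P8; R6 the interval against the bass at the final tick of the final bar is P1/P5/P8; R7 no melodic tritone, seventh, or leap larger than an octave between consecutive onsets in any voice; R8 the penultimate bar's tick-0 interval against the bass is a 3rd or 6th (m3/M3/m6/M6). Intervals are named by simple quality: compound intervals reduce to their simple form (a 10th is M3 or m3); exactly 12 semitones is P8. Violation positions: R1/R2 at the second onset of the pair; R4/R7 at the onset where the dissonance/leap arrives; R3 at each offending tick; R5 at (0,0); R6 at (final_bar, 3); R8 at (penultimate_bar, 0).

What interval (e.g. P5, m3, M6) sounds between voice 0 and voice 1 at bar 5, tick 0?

P8

voice 0=F3 voice 1=F4 -> P8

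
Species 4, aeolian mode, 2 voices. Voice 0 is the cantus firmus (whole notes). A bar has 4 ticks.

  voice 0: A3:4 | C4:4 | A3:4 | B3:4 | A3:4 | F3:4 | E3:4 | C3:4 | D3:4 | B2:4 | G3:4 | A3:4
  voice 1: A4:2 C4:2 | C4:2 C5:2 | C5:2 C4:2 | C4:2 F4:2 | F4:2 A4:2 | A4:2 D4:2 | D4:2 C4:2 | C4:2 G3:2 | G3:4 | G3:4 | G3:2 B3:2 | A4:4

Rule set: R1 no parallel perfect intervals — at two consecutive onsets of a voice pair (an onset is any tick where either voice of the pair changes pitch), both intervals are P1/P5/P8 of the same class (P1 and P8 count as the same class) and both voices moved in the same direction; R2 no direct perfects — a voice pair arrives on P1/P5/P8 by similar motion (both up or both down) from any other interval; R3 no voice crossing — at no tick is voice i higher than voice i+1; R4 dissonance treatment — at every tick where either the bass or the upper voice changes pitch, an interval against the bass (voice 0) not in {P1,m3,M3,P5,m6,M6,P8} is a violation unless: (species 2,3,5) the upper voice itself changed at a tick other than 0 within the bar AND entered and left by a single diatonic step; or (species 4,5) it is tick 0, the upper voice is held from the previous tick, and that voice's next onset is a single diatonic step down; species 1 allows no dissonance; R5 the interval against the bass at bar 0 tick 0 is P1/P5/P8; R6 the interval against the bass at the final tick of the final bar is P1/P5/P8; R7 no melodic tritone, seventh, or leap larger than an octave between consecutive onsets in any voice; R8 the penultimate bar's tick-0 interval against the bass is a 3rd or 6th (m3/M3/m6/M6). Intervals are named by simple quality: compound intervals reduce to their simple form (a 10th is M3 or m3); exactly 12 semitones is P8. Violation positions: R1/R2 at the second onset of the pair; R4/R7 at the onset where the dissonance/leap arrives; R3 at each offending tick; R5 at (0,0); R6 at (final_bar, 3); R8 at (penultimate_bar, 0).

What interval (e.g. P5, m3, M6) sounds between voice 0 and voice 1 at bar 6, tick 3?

voice 0=E3 voice 1=C4 -> m6

m6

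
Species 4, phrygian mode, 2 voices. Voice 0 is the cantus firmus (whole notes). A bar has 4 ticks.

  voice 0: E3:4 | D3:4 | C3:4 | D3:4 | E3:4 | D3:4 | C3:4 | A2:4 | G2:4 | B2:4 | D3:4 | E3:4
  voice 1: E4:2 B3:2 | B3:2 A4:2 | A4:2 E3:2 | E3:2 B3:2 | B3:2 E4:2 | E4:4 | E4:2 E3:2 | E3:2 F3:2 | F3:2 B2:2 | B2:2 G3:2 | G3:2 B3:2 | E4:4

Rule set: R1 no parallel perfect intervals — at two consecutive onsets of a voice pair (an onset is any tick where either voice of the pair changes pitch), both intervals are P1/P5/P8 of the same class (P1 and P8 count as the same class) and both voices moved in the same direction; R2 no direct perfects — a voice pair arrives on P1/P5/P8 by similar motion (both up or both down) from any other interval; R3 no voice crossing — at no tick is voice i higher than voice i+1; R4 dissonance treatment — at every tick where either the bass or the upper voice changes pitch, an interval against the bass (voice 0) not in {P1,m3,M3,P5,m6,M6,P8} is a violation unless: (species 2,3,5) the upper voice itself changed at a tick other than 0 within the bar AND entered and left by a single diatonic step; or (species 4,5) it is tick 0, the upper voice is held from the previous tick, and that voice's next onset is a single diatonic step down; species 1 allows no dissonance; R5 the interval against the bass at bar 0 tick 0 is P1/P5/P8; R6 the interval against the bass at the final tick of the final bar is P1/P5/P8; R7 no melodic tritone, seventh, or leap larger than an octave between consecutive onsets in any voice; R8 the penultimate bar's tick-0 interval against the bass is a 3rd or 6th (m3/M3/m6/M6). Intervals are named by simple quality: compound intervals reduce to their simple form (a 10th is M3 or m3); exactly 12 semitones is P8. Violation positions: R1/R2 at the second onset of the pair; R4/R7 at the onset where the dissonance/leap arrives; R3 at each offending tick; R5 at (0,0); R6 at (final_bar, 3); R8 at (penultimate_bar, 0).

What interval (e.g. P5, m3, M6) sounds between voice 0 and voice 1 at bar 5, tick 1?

M2

voice 0=D3 voice 1=E4 -> M2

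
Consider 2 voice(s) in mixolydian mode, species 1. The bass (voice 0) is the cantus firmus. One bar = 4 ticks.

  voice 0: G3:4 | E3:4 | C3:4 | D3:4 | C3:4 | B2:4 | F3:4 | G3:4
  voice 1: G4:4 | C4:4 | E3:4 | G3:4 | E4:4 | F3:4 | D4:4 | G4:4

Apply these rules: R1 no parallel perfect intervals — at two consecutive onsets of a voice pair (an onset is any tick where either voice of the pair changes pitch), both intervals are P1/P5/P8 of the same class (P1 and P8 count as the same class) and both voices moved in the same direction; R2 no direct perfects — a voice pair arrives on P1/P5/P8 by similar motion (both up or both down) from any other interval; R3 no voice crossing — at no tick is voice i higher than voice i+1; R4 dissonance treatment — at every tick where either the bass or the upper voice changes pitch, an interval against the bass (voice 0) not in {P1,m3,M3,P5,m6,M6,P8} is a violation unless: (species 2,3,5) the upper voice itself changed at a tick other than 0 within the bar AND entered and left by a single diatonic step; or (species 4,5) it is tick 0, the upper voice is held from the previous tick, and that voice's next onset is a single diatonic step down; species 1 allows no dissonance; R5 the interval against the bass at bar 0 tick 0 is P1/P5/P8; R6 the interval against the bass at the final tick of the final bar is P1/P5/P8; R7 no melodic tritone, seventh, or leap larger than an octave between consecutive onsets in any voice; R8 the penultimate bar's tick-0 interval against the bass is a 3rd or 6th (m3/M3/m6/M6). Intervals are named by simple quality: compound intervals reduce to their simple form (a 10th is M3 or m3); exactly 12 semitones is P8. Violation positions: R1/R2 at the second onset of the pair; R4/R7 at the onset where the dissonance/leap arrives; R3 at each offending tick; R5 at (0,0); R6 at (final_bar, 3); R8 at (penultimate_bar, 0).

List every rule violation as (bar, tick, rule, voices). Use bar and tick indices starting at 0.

(3, 0, R4, (0, 1))
(5, 0, R4, (0, 1))
(5, 0, R7, (1,))
(6, 0, R7, (0,))
(7, 0, R2, (0, 1))

bar 0: v0=G3 v1=G4 downbeat P8
bar 1: v0=E3 v1=C4 downbeat m6
bar 2: v0=C3 v1=E3 downbeat M3
bar 3: v0=D3 v1=G3 downbeat P4
bar 4: v0=C3 v1=E4 downbeat M3
bar 5: v0=B2 v1=F3 downbeat TT
bar 6: v0=F3 v1=D4 downbeat M6
bar 7: v0=G3 v1=G4 downbeat P8
  -> R4 @ bar 3 tick 0 v(0, 1): D3/G3 P4 untreated
  -> R4 @ bar 5 tick 0 v(0, 1): B2/F3 TT untreated
  -> R7 @ bar 5 tick 0 v(1,): E4->F3 leap 11st
  -> R7 @ bar 6 tick 0 v(0,): B2->F3 leap 6st
  -> R2 @ bar 7 tick 0 v(0, 1): F3/D4 M6 -> G3/G4 P8 similar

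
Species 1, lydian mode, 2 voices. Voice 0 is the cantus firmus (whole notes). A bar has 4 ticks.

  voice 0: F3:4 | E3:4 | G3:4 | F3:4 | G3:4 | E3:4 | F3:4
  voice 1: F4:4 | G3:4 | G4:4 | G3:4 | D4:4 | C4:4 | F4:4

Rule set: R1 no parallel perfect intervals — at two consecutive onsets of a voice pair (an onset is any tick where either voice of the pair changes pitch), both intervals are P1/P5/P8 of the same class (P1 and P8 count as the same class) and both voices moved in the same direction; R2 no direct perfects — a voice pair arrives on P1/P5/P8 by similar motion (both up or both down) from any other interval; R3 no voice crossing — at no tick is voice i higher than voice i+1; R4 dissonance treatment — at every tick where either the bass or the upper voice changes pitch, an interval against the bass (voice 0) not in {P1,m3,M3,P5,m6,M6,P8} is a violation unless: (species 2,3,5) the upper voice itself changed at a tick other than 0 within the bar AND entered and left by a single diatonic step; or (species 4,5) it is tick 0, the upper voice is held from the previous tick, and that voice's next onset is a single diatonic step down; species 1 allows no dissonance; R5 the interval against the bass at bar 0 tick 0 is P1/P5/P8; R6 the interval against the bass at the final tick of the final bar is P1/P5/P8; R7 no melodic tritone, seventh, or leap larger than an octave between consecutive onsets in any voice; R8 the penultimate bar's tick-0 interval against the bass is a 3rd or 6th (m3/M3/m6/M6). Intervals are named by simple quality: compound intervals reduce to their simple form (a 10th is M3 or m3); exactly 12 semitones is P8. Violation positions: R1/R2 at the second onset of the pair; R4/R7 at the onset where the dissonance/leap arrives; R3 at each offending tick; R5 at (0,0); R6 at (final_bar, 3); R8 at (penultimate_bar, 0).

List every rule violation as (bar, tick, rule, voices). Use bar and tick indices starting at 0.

bar 0: v0=F3 v1=F4 downbeat P8
bar 1: v0=E3 v1=G3 downbeat m3
bar 2: v0=G3 v1=G4 downbeat P8
bar 3: v0=F3 v1=G3 downbeat M2
bar 4: v0=G3 v1=D4 downbeat P5
bar 5: v0=E3 v1=C4 downbeat m6
bar 6: v0=F3 v1=F4 downbeat P8
  -> R7 @ bar 1 tick 0 v(1,): F4->G3 leap 10st
  -> R2 @ bar 2 tick 0 v(0, 1): E3/G3 m3 -> G3/G4 P8 similar
  -> R4 @ bar 3 tick 0 v(0, 1): F3/G3 M2 untreated
  -> R2 @ bar 4 tick 0 v(0, 1): F3/G3 M2 -> G3/D4 P5 similar
  -> R2 @ bar 6 tick 0 v(0, 1): E3/C4 m6 -> F3/F4 P8 similar

(1, 0, R7, (1,))
(2, 0, R2, (0, 1))
(3, 0, R4, (0, 1))
(4, 0, R2, (0, 1))
(6, 0, R2, (0, 1))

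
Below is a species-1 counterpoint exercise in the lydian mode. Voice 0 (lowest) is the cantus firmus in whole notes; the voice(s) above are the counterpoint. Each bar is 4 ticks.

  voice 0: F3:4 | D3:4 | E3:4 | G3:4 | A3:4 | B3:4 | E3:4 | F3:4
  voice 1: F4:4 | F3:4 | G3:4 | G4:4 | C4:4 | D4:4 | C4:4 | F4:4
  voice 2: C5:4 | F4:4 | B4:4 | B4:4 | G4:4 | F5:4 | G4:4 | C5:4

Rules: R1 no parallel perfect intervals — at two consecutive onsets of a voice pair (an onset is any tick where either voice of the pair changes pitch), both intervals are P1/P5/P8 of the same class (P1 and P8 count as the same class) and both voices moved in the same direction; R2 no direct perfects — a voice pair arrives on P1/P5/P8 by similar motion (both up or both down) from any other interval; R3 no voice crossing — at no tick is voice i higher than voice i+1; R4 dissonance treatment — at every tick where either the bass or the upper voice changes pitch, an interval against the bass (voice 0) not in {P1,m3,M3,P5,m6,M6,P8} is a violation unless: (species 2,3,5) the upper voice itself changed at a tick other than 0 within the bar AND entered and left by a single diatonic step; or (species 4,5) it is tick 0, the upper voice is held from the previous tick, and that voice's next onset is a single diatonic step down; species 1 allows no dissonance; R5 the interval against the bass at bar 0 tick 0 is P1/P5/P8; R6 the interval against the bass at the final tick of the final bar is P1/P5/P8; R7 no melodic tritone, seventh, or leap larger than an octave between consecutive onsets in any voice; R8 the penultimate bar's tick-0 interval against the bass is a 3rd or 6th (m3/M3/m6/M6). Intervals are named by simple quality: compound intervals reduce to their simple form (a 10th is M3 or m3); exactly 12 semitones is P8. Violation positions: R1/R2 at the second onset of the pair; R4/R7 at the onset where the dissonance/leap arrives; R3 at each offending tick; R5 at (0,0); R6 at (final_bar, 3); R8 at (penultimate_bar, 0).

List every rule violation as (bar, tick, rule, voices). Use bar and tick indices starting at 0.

(1, 0, R2, (1, 2))
(2, 0, R2, (0, 2))
(2, 0, R7, (2,))
(3, 0, R2, (0, 1))
(4, 0, R2, (1, 2))
(4, 0, R4, (0, 2))
(5, 0, R4, (0, 2))
(5, 0, R7, (2,))
(6, 0, R2, (1, 2))
(6, 0, R7, (2,))
(7, 0, R1, (1, 2))
(7, 0, R2, (0, 1))
(7, 0, R2, (0, 2))

bar 0: v0=F3 v1=F4 v2=C5 downbeat P5
bar 1: v0=D3 v1=F3 v2=F4 downbeat m3
bar 2: v0=E3 v1=G3 v2=B4 downbeat P5
bar 3: v0=G3 v1=G4 v2=B4 downbeat M3
bar 4: v0=A3 v1=C4 v2=G4 downbeat m7
bar 5: v0=B3 v1=D4 v2=F5 downbeat TT
bar 6: v0=E3 v1=C4 v2=G4 downbeat m3
bar 7: v0=F3 v1=F4 v2=C5 downbeat P5
  -> R2 @ bar 1 tick 0 v(1, 2): F4/C5 P5 -> F3/F4 P8 similar
  -> R2 @ bar 2 tick 0 v(0, 2): D3/F4 m3 -> E3/B4 P5 similar
  -> R7 @ bar 2 tick 0 v(2,): F4->B4 leap 6st
  -> R2 @ bar 3 tick 0 v(0, 1): E3/G3 m3 -> G3/G4 P8 similar
  -> R2 @ bar 4 tick 0 v(1, 2): G4/B4 M3 -> C4/G4 P5 similar
  -> R4 @ bar 4 tick 0 v(0, 2): A3/G4 m7 untreated
  -> R4 @ bar 5 tick 0 v(0, 2): B3/F5 TT untreated
  -> R7 @ bar 5 tick 0 v(2,): G4->F5 leap 10st
  -> R2 @ bar 6 tick 0 v(1, 2): D4/F5 m3 -> C4/G4 P5 similar
  -> R7 @ bar 6 tick 0 v(2,): F5->G4 leap 10st
  -> R1 @ bar 7 tick 0 v(1, 2): C4/G4 P5 -> F4/C5 P5 similar
  -> R2 @ bar 7 tick 0 v(0, 1): E3/C4 m6 -> F3/F4 P8 similar
  -> R2 @ bar 7 tick 0 v(0, 2): E3/G4 m3 -> F3/C5 P5 similar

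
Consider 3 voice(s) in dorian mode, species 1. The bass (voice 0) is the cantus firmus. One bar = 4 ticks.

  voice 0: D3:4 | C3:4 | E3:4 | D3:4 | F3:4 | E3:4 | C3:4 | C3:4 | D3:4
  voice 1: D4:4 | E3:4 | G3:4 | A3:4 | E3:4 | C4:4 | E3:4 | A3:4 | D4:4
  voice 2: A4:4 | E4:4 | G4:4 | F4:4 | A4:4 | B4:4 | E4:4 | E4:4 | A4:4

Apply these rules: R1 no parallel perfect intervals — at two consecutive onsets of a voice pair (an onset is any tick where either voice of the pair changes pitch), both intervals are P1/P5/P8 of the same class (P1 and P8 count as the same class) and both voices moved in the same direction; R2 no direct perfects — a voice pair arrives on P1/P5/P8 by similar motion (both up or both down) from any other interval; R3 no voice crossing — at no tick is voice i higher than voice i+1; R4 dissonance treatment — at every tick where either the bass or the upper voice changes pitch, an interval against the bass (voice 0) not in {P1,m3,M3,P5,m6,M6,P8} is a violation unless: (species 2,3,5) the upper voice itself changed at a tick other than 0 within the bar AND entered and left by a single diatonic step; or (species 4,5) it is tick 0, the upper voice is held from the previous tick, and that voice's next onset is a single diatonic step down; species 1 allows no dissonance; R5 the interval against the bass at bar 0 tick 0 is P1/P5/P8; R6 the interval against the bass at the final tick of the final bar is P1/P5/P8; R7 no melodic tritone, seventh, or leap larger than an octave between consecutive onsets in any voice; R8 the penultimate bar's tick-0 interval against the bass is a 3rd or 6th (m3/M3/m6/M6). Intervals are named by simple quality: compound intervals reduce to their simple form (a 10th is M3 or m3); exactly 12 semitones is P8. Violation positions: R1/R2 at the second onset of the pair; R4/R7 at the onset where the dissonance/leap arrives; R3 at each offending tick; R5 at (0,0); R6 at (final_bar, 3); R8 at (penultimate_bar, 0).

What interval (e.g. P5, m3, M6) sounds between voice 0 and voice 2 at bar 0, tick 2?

P5

voice 0=D3 voice 2=A4 -> P5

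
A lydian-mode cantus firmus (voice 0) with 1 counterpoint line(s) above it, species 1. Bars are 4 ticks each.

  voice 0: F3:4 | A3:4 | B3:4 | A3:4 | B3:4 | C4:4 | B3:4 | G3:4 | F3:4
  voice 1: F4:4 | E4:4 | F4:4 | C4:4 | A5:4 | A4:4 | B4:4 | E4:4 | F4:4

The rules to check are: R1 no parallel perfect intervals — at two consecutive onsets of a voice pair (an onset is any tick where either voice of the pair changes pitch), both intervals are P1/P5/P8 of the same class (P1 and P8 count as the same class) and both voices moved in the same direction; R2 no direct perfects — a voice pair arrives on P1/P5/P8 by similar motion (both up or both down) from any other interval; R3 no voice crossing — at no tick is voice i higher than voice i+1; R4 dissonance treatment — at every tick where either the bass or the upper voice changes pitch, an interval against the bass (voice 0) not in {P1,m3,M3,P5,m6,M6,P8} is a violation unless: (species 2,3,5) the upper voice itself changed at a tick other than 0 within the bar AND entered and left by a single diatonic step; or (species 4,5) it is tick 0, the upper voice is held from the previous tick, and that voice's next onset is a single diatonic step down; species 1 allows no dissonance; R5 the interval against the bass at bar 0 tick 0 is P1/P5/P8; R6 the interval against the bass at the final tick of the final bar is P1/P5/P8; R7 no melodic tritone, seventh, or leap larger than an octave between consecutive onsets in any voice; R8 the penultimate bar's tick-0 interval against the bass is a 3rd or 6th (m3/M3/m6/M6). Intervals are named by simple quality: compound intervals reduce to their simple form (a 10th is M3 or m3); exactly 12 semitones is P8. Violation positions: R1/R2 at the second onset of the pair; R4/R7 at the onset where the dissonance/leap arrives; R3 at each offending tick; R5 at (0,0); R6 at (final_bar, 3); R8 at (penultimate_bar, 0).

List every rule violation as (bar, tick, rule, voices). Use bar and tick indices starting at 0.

(2, 0, R4, (0, 1))
(4, 0, R4, (0, 1))
(4, 0, R7, (1,))

bar 0: v0=F3 v1=F4 downbeat P8
bar 1: v0=A3 v1=E4 downbeat P5
bar 2: v0=B3 v1=F4 downbeat TT
bar 3: v0=A3 v1=C4 downbeat m3
bar 4: v0=B3 v1=A5 downbeat m7
bar 5: v0=C4 v1=A4 downbeat M6
bar 6: v0=B3 v1=B4 downbeat P8
bar 7: v0=G3 v1=E4 downbeat M6
bar 8: v0=F3 v1=F4 downbeat P8
  -> R4 @ bar 2 tick 0 v(0, 1): B3/F4 TT untreated
  -> R4 @ bar 4 tick 0 v(0, 1): B3/A5 m7 untreated
  -> R7 @ bar 4 tick 0 v(1,): C4->A5 leap 21st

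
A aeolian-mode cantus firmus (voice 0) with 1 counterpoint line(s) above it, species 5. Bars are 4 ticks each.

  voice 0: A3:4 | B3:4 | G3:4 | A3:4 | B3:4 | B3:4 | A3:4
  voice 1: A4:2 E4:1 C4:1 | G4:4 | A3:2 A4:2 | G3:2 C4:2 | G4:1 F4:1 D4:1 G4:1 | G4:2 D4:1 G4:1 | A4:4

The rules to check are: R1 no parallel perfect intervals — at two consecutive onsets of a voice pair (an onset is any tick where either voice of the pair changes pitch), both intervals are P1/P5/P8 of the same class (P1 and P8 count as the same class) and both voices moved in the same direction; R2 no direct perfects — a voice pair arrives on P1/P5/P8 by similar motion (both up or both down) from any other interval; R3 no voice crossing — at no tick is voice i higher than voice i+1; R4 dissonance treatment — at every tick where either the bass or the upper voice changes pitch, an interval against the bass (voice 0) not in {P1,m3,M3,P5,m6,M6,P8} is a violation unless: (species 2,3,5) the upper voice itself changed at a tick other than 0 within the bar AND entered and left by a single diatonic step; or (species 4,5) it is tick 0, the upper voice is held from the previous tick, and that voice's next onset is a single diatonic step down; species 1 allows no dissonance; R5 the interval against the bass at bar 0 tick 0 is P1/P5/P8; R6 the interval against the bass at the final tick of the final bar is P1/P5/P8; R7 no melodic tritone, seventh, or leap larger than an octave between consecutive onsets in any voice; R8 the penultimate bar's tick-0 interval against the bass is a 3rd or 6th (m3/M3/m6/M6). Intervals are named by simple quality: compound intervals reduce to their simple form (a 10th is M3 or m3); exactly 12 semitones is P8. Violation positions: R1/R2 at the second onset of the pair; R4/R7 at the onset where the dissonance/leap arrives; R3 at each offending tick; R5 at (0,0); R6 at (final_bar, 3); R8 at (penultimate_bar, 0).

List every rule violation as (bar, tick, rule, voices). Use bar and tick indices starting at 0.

bar 0: v0=A3 v1=A4 downbeat P8
bar 1: v0=B3 v1=G4 downbeat m6
bar 2: v0=G3 v1=A3 downbeat M2
bar 3: v0=A3 v1=G3 downbeat M2
bar 4: v0=B3 v1=G4 downbeat m6
bar 5: v0=B3 v1=G4 downbeat m6
bar 6: v0=A3 v1=A4 downbeat P8
  -> R4 @ bar 2 tick 0 v(0, 1): G3/A3 M2 untreated
  -> R7 @ bar 2 tick 0 v(1,): G4->A3 leap 10st
  -> R4 @ bar 2 tick 2 v(0, 1): G3/A4 M2 untreated
  -> R3 @ bar 3 tick 0 v(0, 1): A3 above G3
  -> R4 @ bar 3 tick 0 v(0, 1): A3/G3 M2 untreated
  -> R7 @ bar 3 tick 0 v(1,): A4->G3 leap 14st
  -> R3 @ bar 3 tick 1 v(0, 1): A3 above G3
  -> R4 @ bar 4 tick 1 v(0, 1): B3/F4 TT untreated

(2, 0, R4, (0, 1))
(2, 0, R7, (1,))
(2, 2, R4, (0, 1))
(3, 0, R3, (0, 1))
(3, 0, R4, (0, 1))
(3, 0, R7, (1,))
(3, 1, R3, (0, 1))
(4, 1, R4, (0, 1))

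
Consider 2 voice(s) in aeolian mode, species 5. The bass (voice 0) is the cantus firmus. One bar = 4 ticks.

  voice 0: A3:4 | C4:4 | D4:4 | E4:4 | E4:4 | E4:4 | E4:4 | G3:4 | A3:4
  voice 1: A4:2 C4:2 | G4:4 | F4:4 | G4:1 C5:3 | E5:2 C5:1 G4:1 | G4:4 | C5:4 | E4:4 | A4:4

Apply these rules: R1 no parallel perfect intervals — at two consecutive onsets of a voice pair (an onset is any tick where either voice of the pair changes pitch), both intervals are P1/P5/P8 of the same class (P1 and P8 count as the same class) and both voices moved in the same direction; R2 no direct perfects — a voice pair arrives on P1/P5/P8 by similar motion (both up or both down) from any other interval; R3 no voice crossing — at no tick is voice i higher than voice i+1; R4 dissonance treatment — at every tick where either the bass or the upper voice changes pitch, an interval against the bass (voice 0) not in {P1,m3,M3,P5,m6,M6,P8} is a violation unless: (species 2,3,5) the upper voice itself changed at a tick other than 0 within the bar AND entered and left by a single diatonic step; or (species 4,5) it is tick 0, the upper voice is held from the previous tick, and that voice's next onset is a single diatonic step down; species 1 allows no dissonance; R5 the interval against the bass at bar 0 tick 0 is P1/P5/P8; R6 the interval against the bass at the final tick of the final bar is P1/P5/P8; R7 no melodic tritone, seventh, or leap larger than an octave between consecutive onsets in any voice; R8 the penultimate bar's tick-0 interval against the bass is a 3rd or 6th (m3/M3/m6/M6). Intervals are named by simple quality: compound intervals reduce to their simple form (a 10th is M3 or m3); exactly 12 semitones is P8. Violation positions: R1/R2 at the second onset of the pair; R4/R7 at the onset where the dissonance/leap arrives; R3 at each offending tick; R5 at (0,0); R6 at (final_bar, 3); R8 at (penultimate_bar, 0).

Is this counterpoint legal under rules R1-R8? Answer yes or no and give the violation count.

bar 0: v0=A3 v1=A4 (P8)
bar 1: v0=C4 v1=G4 (P5)
bar 2: v0=D4 v1=F4 (m3)
bar 3: v0=E4 v1=G4 (m3)
bar 4: v0=E4 v1=E5 (P8)
bar 5: v0=E4 v1=G4 (m3)
bar 6: v0=E4 v1=C5 (m6)
bar 7: v0=G3 v1=E4 (M6)
bar 8: v0=A3 v1=A4 (P8)
  R2 @ bar1.0: A3/C4 m3 -> C4/G4 P5 similar
  R2 @ bar8.0: G3/E4 M6 -> A3/A4 P8 similar

No (2 violations)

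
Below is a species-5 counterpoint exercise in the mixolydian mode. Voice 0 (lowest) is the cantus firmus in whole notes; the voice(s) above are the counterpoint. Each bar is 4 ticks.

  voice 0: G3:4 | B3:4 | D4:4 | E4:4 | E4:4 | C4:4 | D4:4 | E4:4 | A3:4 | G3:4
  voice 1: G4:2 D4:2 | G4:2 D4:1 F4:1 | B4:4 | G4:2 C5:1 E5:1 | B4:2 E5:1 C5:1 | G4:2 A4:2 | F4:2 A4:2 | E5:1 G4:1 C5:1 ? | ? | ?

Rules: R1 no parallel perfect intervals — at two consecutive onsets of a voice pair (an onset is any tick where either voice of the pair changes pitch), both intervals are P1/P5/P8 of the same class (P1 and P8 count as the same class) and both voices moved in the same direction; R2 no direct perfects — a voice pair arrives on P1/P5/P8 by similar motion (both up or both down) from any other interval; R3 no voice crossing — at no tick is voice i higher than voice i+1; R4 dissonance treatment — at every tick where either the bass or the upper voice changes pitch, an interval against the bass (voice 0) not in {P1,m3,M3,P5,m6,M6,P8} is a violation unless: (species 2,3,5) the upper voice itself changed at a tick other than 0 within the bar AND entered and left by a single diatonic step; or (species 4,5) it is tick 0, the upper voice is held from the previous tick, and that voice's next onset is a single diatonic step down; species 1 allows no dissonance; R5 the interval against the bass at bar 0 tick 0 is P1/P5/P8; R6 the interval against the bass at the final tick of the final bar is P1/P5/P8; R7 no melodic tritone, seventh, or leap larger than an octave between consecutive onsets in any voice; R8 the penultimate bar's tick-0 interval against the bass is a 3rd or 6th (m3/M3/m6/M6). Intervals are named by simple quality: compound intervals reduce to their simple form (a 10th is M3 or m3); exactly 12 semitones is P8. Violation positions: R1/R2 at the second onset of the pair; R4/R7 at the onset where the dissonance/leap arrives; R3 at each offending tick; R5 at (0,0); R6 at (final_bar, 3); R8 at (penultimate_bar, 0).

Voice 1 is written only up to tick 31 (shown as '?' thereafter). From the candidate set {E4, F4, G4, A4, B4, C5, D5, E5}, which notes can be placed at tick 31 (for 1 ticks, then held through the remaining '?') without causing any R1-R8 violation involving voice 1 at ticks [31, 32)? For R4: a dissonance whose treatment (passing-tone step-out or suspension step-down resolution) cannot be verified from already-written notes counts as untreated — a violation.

{B4, C5, E4, E5, G4}

E4: legal
F4: violates R4
G4: legal
A4: violates R4
B4: legal
C5: legal
D5: violates R4
E5: legal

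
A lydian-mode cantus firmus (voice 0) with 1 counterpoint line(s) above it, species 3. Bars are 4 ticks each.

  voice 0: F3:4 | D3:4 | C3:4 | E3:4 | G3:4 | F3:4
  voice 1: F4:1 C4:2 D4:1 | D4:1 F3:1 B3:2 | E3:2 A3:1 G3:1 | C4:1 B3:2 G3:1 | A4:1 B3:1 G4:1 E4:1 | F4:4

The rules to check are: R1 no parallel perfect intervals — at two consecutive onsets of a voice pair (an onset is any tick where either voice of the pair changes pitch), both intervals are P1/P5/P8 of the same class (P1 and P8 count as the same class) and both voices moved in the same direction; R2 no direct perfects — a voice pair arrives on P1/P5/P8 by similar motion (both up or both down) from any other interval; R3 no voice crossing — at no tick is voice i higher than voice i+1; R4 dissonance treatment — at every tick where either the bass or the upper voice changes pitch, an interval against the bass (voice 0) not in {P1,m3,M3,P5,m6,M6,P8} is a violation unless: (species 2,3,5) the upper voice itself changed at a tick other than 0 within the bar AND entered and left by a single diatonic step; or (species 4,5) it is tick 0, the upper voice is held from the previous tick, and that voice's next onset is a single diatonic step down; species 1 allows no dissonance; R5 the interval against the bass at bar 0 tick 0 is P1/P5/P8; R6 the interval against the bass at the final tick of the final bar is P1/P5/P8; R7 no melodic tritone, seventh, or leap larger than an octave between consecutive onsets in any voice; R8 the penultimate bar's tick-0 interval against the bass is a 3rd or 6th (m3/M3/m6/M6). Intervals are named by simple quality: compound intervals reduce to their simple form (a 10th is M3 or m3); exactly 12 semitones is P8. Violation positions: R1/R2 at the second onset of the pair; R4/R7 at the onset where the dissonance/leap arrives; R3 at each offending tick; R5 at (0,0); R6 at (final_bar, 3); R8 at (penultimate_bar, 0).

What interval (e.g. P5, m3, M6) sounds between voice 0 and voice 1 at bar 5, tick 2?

P8

voice 0=F3 voice 1=F4 -> P8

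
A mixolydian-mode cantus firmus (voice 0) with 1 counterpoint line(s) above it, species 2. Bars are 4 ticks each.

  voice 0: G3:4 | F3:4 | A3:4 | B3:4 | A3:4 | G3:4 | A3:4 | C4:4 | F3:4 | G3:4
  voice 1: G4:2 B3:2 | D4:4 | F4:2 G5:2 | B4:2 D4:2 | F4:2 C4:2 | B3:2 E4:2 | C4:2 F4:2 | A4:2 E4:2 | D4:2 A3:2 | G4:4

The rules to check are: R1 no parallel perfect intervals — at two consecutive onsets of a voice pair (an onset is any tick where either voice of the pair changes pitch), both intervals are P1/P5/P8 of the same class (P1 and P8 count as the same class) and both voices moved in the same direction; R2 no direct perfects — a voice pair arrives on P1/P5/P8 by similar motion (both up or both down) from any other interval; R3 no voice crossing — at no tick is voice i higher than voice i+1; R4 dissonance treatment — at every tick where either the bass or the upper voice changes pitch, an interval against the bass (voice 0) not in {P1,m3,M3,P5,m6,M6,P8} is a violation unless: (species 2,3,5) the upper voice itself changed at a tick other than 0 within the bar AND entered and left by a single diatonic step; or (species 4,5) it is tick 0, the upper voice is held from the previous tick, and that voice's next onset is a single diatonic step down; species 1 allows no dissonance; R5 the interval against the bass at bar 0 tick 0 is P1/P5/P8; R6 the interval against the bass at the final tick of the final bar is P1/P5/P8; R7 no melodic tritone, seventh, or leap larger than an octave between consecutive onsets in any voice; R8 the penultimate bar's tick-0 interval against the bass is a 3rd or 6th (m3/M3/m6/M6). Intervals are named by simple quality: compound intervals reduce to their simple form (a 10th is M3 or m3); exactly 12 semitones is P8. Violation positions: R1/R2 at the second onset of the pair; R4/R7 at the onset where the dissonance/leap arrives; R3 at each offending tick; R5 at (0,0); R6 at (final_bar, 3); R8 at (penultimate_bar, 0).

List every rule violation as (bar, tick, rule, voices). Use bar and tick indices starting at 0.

bar 0: v0=G3 v1=G4 downbeat P8
bar 1: v0=F3 v1=D4 downbeat M6
bar 2: v0=A3 v1=F4 downbeat m6
bar 3: v0=B3 v1=B4 downbeat P8
bar 4: v0=A3 v1=F4 downbeat m6
bar 5: v0=G3 v1=B3 downbeat M3
bar 6: v0=A3 v1=C4 downbeat m3
bar 7: v0=C4 v1=A4 downbeat M6
bar 8: v0=F3 v1=D4 downbeat M6
bar 9: v0=G3 v1=G4 downbeat P8
  -> R4 @ bar 2 tick 2 v(0, 1): A3/G5 m7 untreated
  -> R7 @ bar 2 tick 2 v(1,): F4->G5 leap 14st
  -> R2 @ bar 9 tick 0 v(0, 1): F3/A3 M3 -> G3/G4 P8 similar
  -> R7 @ bar 9 tick 0 v(1,): A3->G4 leap 10st

(2, 2, R4, (0, 1))
(2, 2, R7, (1,))
(9, 0, R2, (0, 1))
(9, 0, R7, (1,))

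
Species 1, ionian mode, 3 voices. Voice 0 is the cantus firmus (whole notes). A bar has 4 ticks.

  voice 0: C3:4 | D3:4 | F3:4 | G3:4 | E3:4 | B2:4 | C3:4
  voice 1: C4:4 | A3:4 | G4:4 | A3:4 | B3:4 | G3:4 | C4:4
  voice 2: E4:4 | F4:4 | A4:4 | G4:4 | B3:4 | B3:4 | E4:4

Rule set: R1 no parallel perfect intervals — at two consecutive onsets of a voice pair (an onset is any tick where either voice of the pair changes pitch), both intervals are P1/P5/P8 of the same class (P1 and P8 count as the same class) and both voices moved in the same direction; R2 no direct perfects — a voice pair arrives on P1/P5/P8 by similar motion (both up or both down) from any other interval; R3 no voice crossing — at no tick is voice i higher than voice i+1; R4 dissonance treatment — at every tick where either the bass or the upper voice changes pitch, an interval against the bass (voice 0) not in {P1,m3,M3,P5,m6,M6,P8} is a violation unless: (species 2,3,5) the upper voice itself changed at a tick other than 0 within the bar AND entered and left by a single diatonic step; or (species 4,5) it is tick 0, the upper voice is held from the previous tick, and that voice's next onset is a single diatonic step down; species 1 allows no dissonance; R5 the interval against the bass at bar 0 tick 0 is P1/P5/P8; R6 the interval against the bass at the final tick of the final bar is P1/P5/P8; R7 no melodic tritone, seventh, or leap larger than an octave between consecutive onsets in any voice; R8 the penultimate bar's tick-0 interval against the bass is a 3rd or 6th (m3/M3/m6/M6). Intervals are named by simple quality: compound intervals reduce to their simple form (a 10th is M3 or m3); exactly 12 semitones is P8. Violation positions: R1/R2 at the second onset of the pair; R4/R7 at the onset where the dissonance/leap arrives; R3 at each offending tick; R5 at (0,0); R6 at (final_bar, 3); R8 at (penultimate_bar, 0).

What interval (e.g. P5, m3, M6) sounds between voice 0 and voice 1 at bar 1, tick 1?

voice 0=D3 voice 1=A3 -> P5

P5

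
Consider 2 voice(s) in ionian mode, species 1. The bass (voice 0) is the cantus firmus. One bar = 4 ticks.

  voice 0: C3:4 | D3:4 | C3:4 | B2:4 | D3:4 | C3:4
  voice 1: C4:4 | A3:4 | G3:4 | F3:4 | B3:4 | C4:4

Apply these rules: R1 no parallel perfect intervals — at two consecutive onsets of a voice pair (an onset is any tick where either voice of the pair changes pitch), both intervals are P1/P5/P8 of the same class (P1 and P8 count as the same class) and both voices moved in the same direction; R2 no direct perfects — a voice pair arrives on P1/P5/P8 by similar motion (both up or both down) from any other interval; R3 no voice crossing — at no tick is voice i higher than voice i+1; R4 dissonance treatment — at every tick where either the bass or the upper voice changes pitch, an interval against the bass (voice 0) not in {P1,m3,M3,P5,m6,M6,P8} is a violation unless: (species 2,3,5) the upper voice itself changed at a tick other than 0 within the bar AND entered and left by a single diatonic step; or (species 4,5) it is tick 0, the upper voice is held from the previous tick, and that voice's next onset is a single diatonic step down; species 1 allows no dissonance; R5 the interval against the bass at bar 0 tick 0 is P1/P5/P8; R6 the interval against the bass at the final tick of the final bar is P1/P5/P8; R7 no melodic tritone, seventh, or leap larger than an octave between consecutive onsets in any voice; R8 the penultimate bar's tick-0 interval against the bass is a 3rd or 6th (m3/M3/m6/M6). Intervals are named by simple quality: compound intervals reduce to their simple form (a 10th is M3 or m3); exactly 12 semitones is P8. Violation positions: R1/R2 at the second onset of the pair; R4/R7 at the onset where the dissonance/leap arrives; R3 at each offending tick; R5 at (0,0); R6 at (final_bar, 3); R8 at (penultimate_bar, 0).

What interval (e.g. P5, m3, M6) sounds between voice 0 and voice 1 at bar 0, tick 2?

P8

voice 0=C3 voice 1=C4 -> P8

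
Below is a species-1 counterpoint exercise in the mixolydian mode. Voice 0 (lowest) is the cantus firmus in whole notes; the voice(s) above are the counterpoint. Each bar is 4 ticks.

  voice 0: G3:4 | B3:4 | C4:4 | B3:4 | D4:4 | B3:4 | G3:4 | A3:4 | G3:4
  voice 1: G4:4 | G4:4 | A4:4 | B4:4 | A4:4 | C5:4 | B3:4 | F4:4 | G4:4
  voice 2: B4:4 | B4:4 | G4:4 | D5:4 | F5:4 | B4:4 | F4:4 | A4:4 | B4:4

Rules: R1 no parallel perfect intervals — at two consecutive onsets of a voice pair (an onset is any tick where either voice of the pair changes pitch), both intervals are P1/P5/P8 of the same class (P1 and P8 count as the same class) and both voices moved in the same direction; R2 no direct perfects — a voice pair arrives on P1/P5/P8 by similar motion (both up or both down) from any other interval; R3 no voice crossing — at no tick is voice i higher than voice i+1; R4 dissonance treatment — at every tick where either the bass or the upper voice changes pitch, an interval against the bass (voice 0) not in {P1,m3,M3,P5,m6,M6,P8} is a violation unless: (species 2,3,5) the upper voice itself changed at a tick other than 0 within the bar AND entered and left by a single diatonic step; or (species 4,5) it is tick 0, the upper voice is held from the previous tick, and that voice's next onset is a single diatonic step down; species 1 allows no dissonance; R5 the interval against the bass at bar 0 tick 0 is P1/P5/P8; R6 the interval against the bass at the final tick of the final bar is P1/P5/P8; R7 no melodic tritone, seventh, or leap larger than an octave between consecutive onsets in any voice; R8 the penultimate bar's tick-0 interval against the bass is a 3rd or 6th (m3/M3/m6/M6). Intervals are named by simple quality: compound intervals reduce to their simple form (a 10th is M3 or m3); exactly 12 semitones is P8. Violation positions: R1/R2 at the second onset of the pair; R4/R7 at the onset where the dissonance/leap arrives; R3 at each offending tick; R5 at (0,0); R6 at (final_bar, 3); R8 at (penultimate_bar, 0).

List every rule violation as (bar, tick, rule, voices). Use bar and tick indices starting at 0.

bar 0: v0=G3 v1=G4 v2=B4 downbeat M3
bar 1: v0=B3 v1=G4 v2=B4 downbeat P8
bar 2: v0=C4 v1=A4 v2=G4 downbeat P5
bar 3: v0=B3 v1=B4 v2=D5 downbeat m3
bar 4: v0=D4 v1=A4 v2=F5 downbeat m3
bar 5: v0=B3 v1=C5 v2=B4 downbeat P8
bar 6: v0=G3 v1=B3 v2=F4 downbeat m7
bar 7: v0=A3 v1=F4 v2=A4 downbeat P8
bar 8: v0=G3 v1=G4 v2=B4 downbeat M3
  -> R5 @ bar 0 tick 0 v(0, 2): opens on M3
  -> R3 @ bar 2 tick 0 v(1, 2): A4 above G4
  -> R3 @ bar 2 tick 1 v(1, 2): A4 above G4
  -> R3 @ bar 2 tick 2 v(1, 2): A4 above G4
  -> R3 @ bar 2 tick 3 v(1, 2): A4 above G4
  -> R2 @ bar 5 tick 0 v(0, 2): D4/F5 m3 -> B3/B4 P8 similar
  -> R3 @ bar 5 tick 0 v(1, 2): C5 above B4
  -> R4 @ bar 5 tick 0 v(0, 1): B3/C5 m2 untreated
  -> R7 @ bar 5 tick 0 v(2,): F5->B4 leap 6st
  -> R3 @ bar 5 tick 1 v(1, 2): C5 above B4
  -> R3 @ bar 5 tick 2 v(1, 2): C5 above B4
  -> R3 @ bar 5 tick 3 v(1, 2): C5 above B4
  -> R4 @ bar 6 tick 0 v(0, 2): G3/F4 m7 untreated
  -> R7 @ bar 6 tick 0 v(1,): C5->B3 leap 13st
  -> R7 @ bar 6 tick 0 v(2,): B4->F4 leap 6st
  -> R2 @ bar 7 tick 0 v(0, 2): G3/F4 m7 -> A3/A4 P8 similar
  -> R7 @ bar 7 tick 0 v(1,): B3->F4 leap 6st
  -> R8 @ bar 7 tick 0 v(0, 2): penult P8 not 3rd/6th
  -> R6 @ bar 8 tick 3 v(0, 2): closes on M3

(0, 0, R5, (0, 2))
(2, 0, R3, (1, 2))
(2, 1, R3, (1, 2))
(2, 2, R3, (1, 2))
(2, 3, R3, (1, 2))
(5, 0, R2, (0, 2))
(5, 0, R3, (1, 2))
(5, 0, R4, (0, 1))
(5, 0, R7, (2,))
(5, 1, R3, (1, 2))
(5, 2, R3, (1, 2))
(5, 3, R3, (1, 2))
(6, 0, R4, (0, 2))
(6, 0, R7, (1,))
(6, 0, R7, (2,))
(7, 0, R2, (0, 2))
(7, 0, R7, (1,))
(7, 0, R8, (0, 2))
(8, 3, R6, (0, 2))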